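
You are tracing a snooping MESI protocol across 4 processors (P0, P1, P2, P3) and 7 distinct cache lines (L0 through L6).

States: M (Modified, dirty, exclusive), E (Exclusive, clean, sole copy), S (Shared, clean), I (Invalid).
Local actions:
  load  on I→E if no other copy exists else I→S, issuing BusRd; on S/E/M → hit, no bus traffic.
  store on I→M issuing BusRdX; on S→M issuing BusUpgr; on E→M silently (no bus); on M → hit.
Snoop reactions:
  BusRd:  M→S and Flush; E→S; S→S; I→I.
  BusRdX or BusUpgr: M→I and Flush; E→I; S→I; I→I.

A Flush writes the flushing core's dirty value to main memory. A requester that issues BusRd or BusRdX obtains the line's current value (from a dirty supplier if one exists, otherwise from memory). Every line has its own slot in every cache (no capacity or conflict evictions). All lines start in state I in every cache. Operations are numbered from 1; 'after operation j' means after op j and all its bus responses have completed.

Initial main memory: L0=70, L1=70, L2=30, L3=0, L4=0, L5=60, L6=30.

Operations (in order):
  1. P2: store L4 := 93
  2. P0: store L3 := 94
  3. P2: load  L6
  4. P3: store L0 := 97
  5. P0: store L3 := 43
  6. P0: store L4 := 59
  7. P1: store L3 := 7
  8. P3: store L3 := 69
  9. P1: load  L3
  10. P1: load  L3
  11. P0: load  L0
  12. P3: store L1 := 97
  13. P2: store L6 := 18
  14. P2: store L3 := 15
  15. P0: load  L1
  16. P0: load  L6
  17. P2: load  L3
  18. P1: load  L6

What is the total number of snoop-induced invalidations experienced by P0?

step 1: P2: store L4 := 93  ⟶  IIMI  (L4)  txn=BusRdX  M[L4]=0
step 2: P0: store L3 := 94  ⟶  MIII  (L3)  txn=BusRdX  M[L3]=0
step 3: P2: load  L6  ⟶  IIEI  (L6)  txn=BusRd  M[L6]=30
step 4: P3: store L0 := 97  ⟶  IIIM  (L0)  txn=BusRdX  M[L0]=70
step 5: P0: store L3 := 43  ⟶  MIII  (L3)  txn=∅  M[L3]=0
step 6: P0: store L4 := 59  ⟶  MIII  (L4)  txn=BusRdX+Flush  M[L4]=93
step 7: P1: store L3 := 7  ⟶  IMII  (L3)  txn=BusRdX+Flush  M[L3]=43
step 8: P3: store L3 := 69  ⟶  IIIM  (L3)  txn=BusRdX+Flush  M[L3]=7
step 9: P1: load  L3  ⟶  ISIS  (L3)  txn=BusRd+Flush  M[L3]=69
step 10: P1: load  L3  ⟶  ISIS  (L3)  txn=∅  M[L3]=69
step 11: P0: load  L0  ⟶  SIIS  (L0)  txn=BusRd+Flush  M[L0]=97
step 12: P3: store L1 := 97  ⟶  IIIM  (L1)  txn=BusRdX  M[L1]=70
step 13: P2: store L6 := 18  ⟶  IIMI  (L6)  txn=∅  M[L6]=30
step 14: P2: store L3 := 15  ⟶  IIMI  (L3)  txn=BusRdX  M[L3]=69
step 15: P0: load  L1  ⟶  SIIS  (L1)  txn=BusRd+Flush  M[L1]=97
step 16: P0: load  L6  ⟶  SISI  (L6)  txn=BusRd+Flush  M[L6]=18
step 17: P2: load  L3  ⟶  IIMI  (L3)  txn=∅  M[L3]=69
step 18: P1: load  L6  ⟶  SSSI  (L6)  txn=BusRd  M[L6]=18

invalidations = 1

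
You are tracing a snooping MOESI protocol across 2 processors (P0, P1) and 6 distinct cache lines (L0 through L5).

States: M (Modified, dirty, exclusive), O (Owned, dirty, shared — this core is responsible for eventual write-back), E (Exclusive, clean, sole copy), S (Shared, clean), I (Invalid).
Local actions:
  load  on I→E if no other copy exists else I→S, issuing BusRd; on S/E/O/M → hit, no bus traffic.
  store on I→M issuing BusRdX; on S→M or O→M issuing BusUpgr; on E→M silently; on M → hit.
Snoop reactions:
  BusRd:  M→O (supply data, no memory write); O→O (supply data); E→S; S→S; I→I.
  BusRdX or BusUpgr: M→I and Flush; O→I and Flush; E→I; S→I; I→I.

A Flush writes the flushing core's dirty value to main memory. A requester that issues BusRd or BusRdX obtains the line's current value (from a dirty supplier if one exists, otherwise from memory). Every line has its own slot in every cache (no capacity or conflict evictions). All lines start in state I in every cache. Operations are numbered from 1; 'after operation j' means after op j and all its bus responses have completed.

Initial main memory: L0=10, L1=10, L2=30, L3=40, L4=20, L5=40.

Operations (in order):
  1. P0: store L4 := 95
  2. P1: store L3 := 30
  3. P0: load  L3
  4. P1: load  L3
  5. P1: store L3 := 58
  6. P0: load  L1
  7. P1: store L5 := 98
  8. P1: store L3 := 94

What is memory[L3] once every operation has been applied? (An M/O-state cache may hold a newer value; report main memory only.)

1. P0: store L4 := 95  bus=[BusRdX]  L4: P0=M P1=I  mem[L4]=20
2. P1: store L3 := 30  bus=[BusRdX]  L3: P0=I P1=M  mem[L3]=40
3. P0: load  L3  bus=[BusRd]  L3: P0=S P1=O  mem[L3]=40
4. P1: load  L3  bus=[-]  L3: P0=S P1=O  mem[L3]=40
5. P1: store L3 := 58  bus=[BusUpgr]  L3: P0=I P1=M  mem[L3]=40
6. P0: load  L1  bus=[BusRd]  L1: P0=E P1=I  mem[L1]=10
7. P1: store L5 := 98  bus=[BusRdX]  L5: P0=I P1=M  mem[L5]=40
8. P1: store L3 := 94  bus=[-]  L3: P0=I P1=M  mem[L3]=40

memory[L3] = 40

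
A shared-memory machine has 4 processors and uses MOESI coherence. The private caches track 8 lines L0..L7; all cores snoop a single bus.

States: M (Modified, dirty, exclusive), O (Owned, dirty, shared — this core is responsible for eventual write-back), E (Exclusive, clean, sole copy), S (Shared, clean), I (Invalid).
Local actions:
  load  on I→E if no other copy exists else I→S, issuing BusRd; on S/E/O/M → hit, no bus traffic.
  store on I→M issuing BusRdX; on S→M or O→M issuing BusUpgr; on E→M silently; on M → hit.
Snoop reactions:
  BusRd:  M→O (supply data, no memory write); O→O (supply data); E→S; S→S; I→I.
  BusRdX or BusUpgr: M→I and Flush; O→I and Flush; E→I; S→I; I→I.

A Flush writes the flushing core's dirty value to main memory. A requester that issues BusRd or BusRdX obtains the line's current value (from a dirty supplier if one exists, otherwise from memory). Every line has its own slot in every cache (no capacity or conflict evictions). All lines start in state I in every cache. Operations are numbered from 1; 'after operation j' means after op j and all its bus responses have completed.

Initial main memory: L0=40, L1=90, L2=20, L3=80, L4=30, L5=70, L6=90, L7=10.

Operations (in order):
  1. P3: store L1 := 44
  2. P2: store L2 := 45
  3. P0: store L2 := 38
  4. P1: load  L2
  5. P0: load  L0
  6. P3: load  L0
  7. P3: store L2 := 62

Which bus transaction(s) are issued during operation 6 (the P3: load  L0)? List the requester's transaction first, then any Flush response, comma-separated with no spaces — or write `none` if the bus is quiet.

  op1 P3: store L1 := 44 → I/I/I/M on L1; bus BusRdX; mem=90
  op2 P2: store L2 := 45 → I/I/M/I on L2; bus BusRdX; mem=20
  op3 P0: store L2 := 38 → M/I/I/I on L2; bus BusRdX Flush; mem=45
  op4 P1: load  L2 → O/S/I/I on L2; bus BusRd; mem=45
  op5 P0: load  L0 → E/I/I/I on L0; bus BusRd; mem=40
  op6 P3: load  L0 → S/I/I/S on L0; bus BusRd; mem=40
  op7 P3: store L2 := 62 → I/I/I/M on L2; bus BusRdX Flush; mem=38

bus = BusRd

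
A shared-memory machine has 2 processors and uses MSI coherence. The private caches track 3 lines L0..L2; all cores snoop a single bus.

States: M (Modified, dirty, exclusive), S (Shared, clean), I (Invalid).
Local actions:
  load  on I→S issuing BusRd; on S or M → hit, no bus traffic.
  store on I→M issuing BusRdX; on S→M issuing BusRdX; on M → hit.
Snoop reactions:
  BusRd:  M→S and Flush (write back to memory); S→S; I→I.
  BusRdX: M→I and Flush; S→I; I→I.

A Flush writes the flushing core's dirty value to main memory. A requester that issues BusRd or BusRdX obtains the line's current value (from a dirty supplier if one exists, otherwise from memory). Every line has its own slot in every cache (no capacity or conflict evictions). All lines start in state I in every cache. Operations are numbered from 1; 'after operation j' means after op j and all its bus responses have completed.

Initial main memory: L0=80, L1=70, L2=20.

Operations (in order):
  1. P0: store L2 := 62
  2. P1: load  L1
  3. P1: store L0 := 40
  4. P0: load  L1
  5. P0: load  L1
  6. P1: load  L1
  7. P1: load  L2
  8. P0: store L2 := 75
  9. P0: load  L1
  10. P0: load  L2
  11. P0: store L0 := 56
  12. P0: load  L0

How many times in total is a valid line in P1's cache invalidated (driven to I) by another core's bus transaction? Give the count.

  op1 P0: store L2 := 62 → M/I on L2; bus BusRdX; mem=20
  op2 P1: load  L1 → I/S on L1; bus BusRd; mem=70
  op3 P1: store L0 := 40 → I/M on L0; bus BusRdX; mem=80
  op4 P0: load  L1 → S/S on L1; bus BusRd; mem=70
  op5 P0: load  L1 → S/S on L1; bus (none); mem=70
  op6 P1: load  L1 → S/S on L1; bus (none); mem=70
  op7 P1: load  L2 → S/S on L2; bus BusRd Flush; mem=62
  op8 P0: store L2 := 75 → M/I on L2; bus BusRdX; mem=62
  op9 P0: load  L1 → S/S on L1; bus (none); mem=70
  op10 P0: load  L2 → M/I on L2; bus (none); mem=62
  op11 P0: store L0 := 56 → M/I on L0; bus BusRdX Flush; mem=40
  op12 P0: load  L0 → M/I on L0; bus (none); mem=40

invalidations = 2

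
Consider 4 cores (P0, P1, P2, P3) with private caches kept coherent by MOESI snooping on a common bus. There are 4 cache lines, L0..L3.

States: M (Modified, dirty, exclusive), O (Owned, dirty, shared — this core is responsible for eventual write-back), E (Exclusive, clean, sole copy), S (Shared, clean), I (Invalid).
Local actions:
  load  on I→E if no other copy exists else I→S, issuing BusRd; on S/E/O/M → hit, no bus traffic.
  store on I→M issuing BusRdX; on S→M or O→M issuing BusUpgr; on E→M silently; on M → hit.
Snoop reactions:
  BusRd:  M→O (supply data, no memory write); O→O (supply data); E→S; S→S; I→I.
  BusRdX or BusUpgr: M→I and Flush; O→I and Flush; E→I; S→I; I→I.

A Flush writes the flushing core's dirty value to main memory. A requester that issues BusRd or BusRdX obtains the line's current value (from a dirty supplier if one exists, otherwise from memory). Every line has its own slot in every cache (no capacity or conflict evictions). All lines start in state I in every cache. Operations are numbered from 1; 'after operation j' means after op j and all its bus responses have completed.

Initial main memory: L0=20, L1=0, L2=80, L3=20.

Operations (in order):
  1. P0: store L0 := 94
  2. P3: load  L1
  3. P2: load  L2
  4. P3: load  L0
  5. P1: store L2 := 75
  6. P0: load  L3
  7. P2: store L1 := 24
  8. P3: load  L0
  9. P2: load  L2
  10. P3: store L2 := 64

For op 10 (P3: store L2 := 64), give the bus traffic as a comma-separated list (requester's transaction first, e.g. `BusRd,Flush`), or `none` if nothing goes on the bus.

[1] P0: store L0 := 94 | P0:M(94), P1:I, P2:I, P3:I | bus: BusRdX
[2] P3: load  L1 | P0:I, P1:I, P2:I, P3:E(0) | bus: BusRd
[3] P2: load  L2 | P0:I, P1:I, P2:E(80), P3:I | bus: BusRd
[4] P3: load  L0 | P0:O(94), P1:I, P2:I, P3:S(94) | bus: BusRd
[5] P1: store L2 := 75 | P0:I, P1:M(75), P2:I, P3:I | bus: BusRdX
[6] P0: load  L3 | P0:E(20), P1:I, P2:I, P3:I | bus: BusRd
[7] P2: store L1 := 24 | P0:I, P1:I, P2:M(24), P3:I | bus: BusRdX
[8] P3: load  L0 | P0:O(94), P1:I, P2:I, P3:S(94) | bus: none
[9] P2: load  L2 | P0:I, P1:O(75), P2:S(75), P3:I | bus: BusRd
[10] P3: store L2 := 64 | P0:I, P1:I, P2:I, P3:M(64) | bus: BusRdX,Flush

bus = BusRdX,Flush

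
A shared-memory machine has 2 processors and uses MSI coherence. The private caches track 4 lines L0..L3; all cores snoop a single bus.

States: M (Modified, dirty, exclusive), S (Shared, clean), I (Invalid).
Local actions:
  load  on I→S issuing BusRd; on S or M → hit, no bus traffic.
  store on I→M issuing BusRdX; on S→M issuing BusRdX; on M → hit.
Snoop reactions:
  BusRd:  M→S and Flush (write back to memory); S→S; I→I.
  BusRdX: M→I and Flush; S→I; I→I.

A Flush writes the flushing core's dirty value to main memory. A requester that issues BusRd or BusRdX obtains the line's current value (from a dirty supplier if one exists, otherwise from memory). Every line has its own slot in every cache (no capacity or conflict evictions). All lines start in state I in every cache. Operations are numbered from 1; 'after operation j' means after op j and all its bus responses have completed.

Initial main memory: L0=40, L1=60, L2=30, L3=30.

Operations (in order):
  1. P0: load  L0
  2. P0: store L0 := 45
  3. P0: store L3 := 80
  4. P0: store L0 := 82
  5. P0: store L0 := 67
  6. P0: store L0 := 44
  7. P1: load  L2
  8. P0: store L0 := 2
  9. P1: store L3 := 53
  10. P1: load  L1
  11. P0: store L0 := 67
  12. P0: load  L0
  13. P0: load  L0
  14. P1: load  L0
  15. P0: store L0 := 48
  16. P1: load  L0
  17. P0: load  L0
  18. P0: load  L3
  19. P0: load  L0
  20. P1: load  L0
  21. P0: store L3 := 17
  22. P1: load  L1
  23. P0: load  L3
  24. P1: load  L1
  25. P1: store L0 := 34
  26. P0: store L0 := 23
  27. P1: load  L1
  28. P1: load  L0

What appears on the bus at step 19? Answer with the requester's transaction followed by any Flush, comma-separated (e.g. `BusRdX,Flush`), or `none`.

bus = none

1. P0: load  L0  bus=[BusRd]  L0: P0=S P1=I  mem[L0]=40
2. P0: store L0 := 45  bus=[BusRdX]  L0: P0=M P1=I  mem[L0]=40
3. P0: store L3 := 80  bus=[BusRdX]  L3: P0=M P1=I  mem[L3]=30
4. P0: store L0 := 82  bus=[-]  L0: P0=M P1=I  mem[L0]=40
5. P0: store L0 := 67  bus=[-]  L0: P0=M P1=I  mem[L0]=40
6. P0: store L0 := 44  bus=[-]  L0: P0=M P1=I  mem[L0]=40
7. P1: load  L2  bus=[BusRd]  L2: P0=I P1=S  mem[L2]=30
8. P0: store L0 := 2  bus=[-]  L0: P0=M P1=I  mem[L0]=40
9. P1: store L3 := 53  bus=[BusRdX,Flush]  L3: P0=I P1=M  mem[L3]=80
10. P1: load  L1  bus=[BusRd]  L1: P0=I P1=S  mem[L1]=60
11. P0: store L0 := 67  bus=[-]  L0: P0=M P1=I  mem[L0]=40
12. P0: load  L0  bus=[-]  L0: P0=M P1=I  mem[L0]=40
13. P0: load  L0  bus=[-]  L0: P0=M P1=I  mem[L0]=40
14. P1: load  L0  bus=[BusRd,Flush]  L0: P0=S P1=S  mem[L0]=67
15. P0: store L0 := 48  bus=[BusRdX]  L0: P0=M P1=I  mem[L0]=67
16. P1: load  L0  bus=[BusRd,Flush]  L0: P0=S P1=S  mem[L0]=48
17. P0: load  L0  bus=[-]  L0: P0=S P1=S  mem[L0]=48
18. P0: load  L3  bus=[BusRd,Flush]  L3: P0=S P1=S  mem[L3]=53
19. P0: load  L0  bus=[-]  L0: P0=S P1=S  mem[L0]=48
20. P1: load  L0  bus=[-]  L0: P0=S P1=S  mem[L0]=48
21. P0: store L3 := 17  bus=[BusRdX]  L3: P0=M P1=I  mem[L3]=53
22. P1: load  L1  bus=[-]  L1: P0=I P1=S  mem[L1]=60
23. P0: load  L3  bus=[-]  L3: P0=M P1=I  mem[L3]=53
24. P1: load  L1  bus=[-]  L1: P0=I P1=S  mem[L1]=60
25. P1: store L0 := 34  bus=[BusRdX]  L0: P0=I P1=M  mem[L0]=48
26. P0: store L0 := 23  bus=[BusRdX,Flush]  L0: P0=M P1=I  mem[L0]=34
27. P1: load  L1  bus=[-]  L1: P0=I P1=S  mem[L1]=60
28. P1: load  L0  bus=[BusRd,Flush]  L0: P0=S P1=S  mem[L0]=23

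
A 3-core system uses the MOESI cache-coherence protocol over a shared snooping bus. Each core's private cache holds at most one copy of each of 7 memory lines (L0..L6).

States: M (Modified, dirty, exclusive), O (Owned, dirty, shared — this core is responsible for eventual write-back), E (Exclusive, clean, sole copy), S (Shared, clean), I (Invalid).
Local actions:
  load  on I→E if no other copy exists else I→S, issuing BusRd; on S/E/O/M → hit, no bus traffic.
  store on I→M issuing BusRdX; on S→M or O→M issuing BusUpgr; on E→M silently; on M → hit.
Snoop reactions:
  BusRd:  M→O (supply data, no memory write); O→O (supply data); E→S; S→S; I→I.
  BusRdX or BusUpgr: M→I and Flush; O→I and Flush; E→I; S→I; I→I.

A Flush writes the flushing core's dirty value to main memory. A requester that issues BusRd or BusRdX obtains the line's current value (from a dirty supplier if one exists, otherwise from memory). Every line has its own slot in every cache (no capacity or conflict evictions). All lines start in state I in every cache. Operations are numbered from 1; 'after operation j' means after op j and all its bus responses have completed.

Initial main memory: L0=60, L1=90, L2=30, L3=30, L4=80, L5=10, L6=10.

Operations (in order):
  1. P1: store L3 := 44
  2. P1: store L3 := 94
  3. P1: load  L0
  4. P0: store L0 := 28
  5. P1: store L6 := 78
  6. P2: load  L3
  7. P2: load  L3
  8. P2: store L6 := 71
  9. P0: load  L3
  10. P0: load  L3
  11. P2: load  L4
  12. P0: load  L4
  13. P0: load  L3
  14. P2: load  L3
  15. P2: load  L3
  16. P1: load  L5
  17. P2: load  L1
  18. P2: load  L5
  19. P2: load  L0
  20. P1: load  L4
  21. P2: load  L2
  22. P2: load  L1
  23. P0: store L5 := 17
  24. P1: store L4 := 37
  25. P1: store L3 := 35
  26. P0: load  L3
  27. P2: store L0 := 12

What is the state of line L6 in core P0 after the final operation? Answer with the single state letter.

state = I

  op1 P1: store L3 := 44 → I/M/I on L3; bus BusRdX; mem=30
  op2 P1: store L3 := 94 → I/M/I on L3; bus (none); mem=30
  op3 P1: load  L0 → I/E/I on L0; bus BusRd; mem=60
  op4 P0: store L0 := 28 → M/I/I on L0; bus BusRdX; mem=60
  op5 P1: store L6 := 78 → I/M/I on L6; bus BusRdX; mem=10
  op6 P2: load  L3 → I/O/S on L3; bus BusRd; mem=30
  op7 P2: load  L3 → I/O/S on L3; bus (none); mem=30
  op8 P2: store L6 := 71 → I/I/M on L6; bus BusRdX Flush; mem=78
  op9 P0: load  L3 → S/O/S on L3; bus BusRd; mem=30
  op10 P0: load  L3 → S/O/S on L3; bus (none); mem=30
  op11 P2: load  L4 → I/I/E on L4; bus BusRd; mem=80
  op12 P0: load  L4 → S/I/S on L4; bus BusRd; mem=80
  op13 P0: load  L3 → S/O/S on L3; bus (none); mem=30
  op14 P2: load  L3 → S/O/S on L3; bus (none); mem=30
  op15 P2: load  L3 → S/O/S on L3; bus (none); mem=30
  op16 P1: load  L5 → I/E/I on L5; bus BusRd; mem=10
  op17 P2: load  L1 → I/I/E on L1; bus BusRd; mem=90
  op18 P2: load  L5 → I/S/S on L5; bus BusRd; mem=10
  op19 P2: load  L0 → O/I/S on L0; bus BusRd; mem=60
  op20 P1: load  L4 → S/S/S on L4; bus BusRd; mem=80
  op21 P2: load  L2 → I/I/E on L2; bus BusRd; mem=30
  op22 P2: load  L1 → I/I/E on L1; bus (none); mem=90
  op23 P0: store L5 := 17 → M/I/I on L5; bus BusRdX; mem=10
  op24 P1: store L4 := 37 → I/M/I on L4; bus BusUpgr; mem=80
  op25 P1: store L3 := 35 → I/M/I on L3; bus BusUpgr; mem=30
  op26 P0: load  L3 → S/O/I on L3; bus BusRd; mem=30
  op27 P2: store L0 := 12 → I/I/M on L0; bus BusUpgr Flush; mem=28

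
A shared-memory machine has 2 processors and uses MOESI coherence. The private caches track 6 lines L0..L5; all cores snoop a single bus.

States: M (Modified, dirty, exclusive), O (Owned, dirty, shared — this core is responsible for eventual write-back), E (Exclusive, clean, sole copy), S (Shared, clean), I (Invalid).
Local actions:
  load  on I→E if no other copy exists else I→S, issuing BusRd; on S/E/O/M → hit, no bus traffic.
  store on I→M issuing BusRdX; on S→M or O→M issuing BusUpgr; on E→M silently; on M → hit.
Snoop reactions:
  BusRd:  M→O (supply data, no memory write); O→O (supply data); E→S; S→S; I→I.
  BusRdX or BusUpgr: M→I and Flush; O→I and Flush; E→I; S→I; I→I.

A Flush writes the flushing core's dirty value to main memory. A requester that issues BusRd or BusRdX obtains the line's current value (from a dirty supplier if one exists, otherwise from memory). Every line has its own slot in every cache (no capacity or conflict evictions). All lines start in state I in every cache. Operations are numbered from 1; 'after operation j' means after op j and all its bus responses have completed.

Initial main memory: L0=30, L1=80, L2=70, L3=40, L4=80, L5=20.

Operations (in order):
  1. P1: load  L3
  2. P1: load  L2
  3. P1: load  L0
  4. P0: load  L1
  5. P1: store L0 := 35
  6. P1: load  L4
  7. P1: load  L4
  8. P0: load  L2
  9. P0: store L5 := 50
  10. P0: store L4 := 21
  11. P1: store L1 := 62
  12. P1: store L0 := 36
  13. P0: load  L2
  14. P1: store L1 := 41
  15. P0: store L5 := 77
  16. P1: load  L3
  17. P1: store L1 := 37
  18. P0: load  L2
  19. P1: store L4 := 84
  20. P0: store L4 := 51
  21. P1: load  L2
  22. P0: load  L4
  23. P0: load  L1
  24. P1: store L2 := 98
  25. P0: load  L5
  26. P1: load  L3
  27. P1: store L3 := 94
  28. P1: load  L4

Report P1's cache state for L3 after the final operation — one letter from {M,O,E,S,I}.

state = M

1. P1: load  L3  bus=[BusRd]  L3: P0=I P1=E  mem[L3]=40
2. P1: load  L2  bus=[BusRd]  L2: P0=I P1=E  mem[L2]=70
3. P1: load  L0  bus=[BusRd]  L0: P0=I P1=E  mem[L0]=30
4. P0: load  L1  bus=[BusRd]  L1: P0=E P1=I  mem[L1]=80
5. P1: store L0 := 35  bus=[-]  L0: P0=I P1=M  mem[L0]=30
6. P1: load  L4  bus=[BusRd]  L4: P0=I P1=E  mem[L4]=80
7. P1: load  L4  bus=[-]  L4: P0=I P1=E  mem[L4]=80
8. P0: load  L2  bus=[BusRd]  L2: P0=S P1=S  mem[L2]=70
9. P0: store L5 := 50  bus=[BusRdX]  L5: P0=M P1=I  mem[L5]=20
10. P0: store L4 := 21  bus=[BusRdX]  L4: P0=M P1=I  mem[L4]=80
11. P1: store L1 := 62  bus=[BusRdX]  L1: P0=I P1=M  mem[L1]=80
12. P1: store L0 := 36  bus=[-]  L0: P0=I P1=M  mem[L0]=30
13. P0: load  L2  bus=[-]  L2: P0=S P1=S  mem[L2]=70
14. P1: store L1 := 41  bus=[-]  L1: P0=I P1=M  mem[L1]=80
15. P0: store L5 := 77  bus=[-]  L5: P0=M P1=I  mem[L5]=20
16. P1: load  L3  bus=[-]  L3: P0=I P1=E  mem[L3]=40
17. P1: store L1 := 37  bus=[-]  L1: P0=I P1=M  mem[L1]=80
18. P0: load  L2  bus=[-]  L2: P0=S P1=S  mem[L2]=70
19. P1: store L4 := 84  bus=[BusRdX,Flush]  L4: P0=I P1=M  mem[L4]=21
20. P0: store L4 := 51  bus=[BusRdX,Flush]  L4: P0=M P1=I  mem[L4]=84
21. P1: load  L2  bus=[-]  L2: P0=S P1=S  mem[L2]=70
22. P0: load  L4  bus=[-]  L4: P0=M P1=I  mem[L4]=84
23. P0: load  L1  bus=[BusRd]  L1: P0=S P1=O  mem[L1]=80
24. P1: store L2 := 98  bus=[BusUpgr]  L2: P0=I P1=M  mem[L2]=70
25. P0: load  L5  bus=[-]  L5: P0=M P1=I  mem[L5]=20
26. P1: load  L3  bus=[-]  L3: P0=I P1=E  mem[L3]=40
27. P1: store L3 := 94  bus=[-]  L3: P0=I P1=M  mem[L3]=40
28. P1: load  L4  bus=[BusRd]  L4: P0=O P1=S  mem[L4]=84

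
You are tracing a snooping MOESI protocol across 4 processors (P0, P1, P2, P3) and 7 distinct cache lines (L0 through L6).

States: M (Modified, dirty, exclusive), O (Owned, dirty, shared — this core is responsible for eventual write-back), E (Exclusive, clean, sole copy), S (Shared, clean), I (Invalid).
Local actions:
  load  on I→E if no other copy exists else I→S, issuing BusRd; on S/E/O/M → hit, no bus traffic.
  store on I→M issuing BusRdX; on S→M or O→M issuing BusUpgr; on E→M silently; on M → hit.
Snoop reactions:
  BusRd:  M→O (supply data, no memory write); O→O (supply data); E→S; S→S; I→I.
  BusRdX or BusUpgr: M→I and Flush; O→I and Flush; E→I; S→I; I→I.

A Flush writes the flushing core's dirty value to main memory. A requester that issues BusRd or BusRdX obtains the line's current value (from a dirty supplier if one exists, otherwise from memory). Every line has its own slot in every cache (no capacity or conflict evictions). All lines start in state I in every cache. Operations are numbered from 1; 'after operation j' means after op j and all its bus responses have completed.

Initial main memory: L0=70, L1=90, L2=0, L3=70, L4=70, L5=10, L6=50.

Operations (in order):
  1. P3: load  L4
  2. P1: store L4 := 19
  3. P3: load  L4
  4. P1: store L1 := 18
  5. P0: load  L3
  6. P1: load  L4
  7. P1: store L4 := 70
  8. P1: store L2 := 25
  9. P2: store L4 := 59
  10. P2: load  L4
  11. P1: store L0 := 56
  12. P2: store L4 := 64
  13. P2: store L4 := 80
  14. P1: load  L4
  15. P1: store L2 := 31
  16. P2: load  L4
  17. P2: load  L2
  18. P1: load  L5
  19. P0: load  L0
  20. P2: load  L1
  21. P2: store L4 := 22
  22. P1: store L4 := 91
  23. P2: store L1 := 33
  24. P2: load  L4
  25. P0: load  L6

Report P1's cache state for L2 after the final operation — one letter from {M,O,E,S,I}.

1. P3: load  L4  bus=[BusRd]  L4: P0=I P1=I P2=I P3=E  mem[L4]=70
2. P1: store L4 := 19  bus=[BusRdX]  L4: P0=I P1=M P2=I P3=I  mem[L4]=70
3. P3: load  L4  bus=[BusRd]  L4: P0=I P1=O P2=I P3=S  mem[L4]=70
4. P1: store L1 := 18  bus=[BusRdX]  L1: P0=I P1=M P2=I P3=I  mem[L1]=90
5. P0: load  L3  bus=[BusRd]  L3: P0=E P1=I P2=I P3=I  mem[L3]=70
6. P1: load  L4  bus=[-]  L4: P0=I P1=O P2=I P3=S  mem[L4]=70
7. P1: store L4 := 70  bus=[BusUpgr]  L4: P0=I P1=M P2=I P3=I  mem[L4]=70
8. P1: store L2 := 25  bus=[BusRdX]  L2: P0=I P1=M P2=I P3=I  mem[L2]=0
9. P2: store L4 := 59  bus=[BusRdX,Flush]  L4: P0=I P1=I P2=M P3=I  mem[L4]=70
10. P2: load  L4  bus=[-]  L4: P0=I P1=I P2=M P3=I  mem[L4]=70
11. P1: store L0 := 56  bus=[BusRdX]  L0: P0=I P1=M P2=I P3=I  mem[L0]=70
12. P2: store L4 := 64  bus=[-]  L4: P0=I P1=I P2=M P3=I  mem[L4]=70
13. P2: store L4 := 80  bus=[-]  L4: P0=I P1=I P2=M P3=I  mem[L4]=70
14. P1: load  L4  bus=[BusRd]  L4: P0=I P1=S P2=O P3=I  mem[L4]=70
15. P1: store L2 := 31  bus=[-]  L2: P0=I P1=M P2=I P3=I  mem[L2]=0
16. P2: load  L4  bus=[-]  L4: P0=I P1=S P2=O P3=I  mem[L4]=70
17. P2: load  L2  bus=[BusRd]  L2: P0=I P1=O P2=S P3=I  mem[L2]=0
18. P1: load  L5  bus=[BusRd]  L5: P0=I P1=E P2=I P3=I  mem[L5]=10
19. P0: load  L0  bus=[BusRd]  L0: P0=S P1=O P2=I P3=I  mem[L0]=70
20. P2: load  L1  bus=[BusRd]  L1: P0=I P1=O P2=S P3=I  mem[L1]=90
21. P2: store L4 := 22  bus=[BusUpgr]  L4: P0=I P1=I P2=M P3=I  mem[L4]=70
22. P1: store L4 := 91  bus=[BusRdX,Flush]  L4: P0=I P1=M P2=I P3=I  mem[L4]=22
23. P2: store L1 := 33  bus=[BusUpgr,Flush]  L1: P0=I P1=I P2=M P3=I  mem[L1]=18
24. P2: load  L4  bus=[BusRd]  L4: P0=I P1=O P2=S P3=I  mem[L4]=22
25. P0: load  L6  bus=[BusRd]  L6: P0=E P1=I P2=I P3=I  mem[L6]=50

state = O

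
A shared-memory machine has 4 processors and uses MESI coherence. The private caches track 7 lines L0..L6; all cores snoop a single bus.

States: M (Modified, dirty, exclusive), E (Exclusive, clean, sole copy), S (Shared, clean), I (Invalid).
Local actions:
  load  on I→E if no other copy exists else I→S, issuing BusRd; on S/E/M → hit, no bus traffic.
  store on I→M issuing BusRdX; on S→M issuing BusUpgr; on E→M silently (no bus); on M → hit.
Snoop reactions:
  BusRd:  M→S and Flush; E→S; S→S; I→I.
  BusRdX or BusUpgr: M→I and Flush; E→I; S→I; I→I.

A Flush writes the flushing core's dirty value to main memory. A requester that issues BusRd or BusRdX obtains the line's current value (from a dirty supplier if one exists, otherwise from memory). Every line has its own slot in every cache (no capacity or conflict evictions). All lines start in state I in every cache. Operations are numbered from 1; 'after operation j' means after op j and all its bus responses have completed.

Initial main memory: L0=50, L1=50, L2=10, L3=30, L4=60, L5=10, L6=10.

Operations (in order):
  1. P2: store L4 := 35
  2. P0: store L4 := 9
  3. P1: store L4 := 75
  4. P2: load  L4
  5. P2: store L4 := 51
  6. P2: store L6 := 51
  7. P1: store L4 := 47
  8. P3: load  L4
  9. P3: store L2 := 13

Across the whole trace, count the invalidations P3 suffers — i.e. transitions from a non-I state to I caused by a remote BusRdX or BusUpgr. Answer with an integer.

invalidations = 0

  op1 P2: store L4 := 35 → I/I/M/I on L4; bus BusRdX; mem=60
  op2 P0: store L4 := 9 → M/I/I/I on L4; bus BusRdX Flush; mem=35
  op3 P1: store L4 := 75 → I/M/I/I on L4; bus BusRdX Flush; mem=9
  op4 P2: load  L4 → I/S/S/I on L4; bus BusRd Flush; mem=75
  op5 P2: store L4 := 51 → I/I/M/I on L4; bus BusUpgr; mem=75
  op6 P2: store L6 := 51 → I/I/M/I on L6; bus BusRdX; mem=10
  op7 P1: store L4 := 47 → I/M/I/I on L4; bus BusRdX Flush; mem=51
  op8 P3: load  L4 → I/S/I/S on L4; bus BusRd Flush; mem=47
  op9 P3: store L2 := 13 → I/I/I/M on L2; bus BusRdX; mem=10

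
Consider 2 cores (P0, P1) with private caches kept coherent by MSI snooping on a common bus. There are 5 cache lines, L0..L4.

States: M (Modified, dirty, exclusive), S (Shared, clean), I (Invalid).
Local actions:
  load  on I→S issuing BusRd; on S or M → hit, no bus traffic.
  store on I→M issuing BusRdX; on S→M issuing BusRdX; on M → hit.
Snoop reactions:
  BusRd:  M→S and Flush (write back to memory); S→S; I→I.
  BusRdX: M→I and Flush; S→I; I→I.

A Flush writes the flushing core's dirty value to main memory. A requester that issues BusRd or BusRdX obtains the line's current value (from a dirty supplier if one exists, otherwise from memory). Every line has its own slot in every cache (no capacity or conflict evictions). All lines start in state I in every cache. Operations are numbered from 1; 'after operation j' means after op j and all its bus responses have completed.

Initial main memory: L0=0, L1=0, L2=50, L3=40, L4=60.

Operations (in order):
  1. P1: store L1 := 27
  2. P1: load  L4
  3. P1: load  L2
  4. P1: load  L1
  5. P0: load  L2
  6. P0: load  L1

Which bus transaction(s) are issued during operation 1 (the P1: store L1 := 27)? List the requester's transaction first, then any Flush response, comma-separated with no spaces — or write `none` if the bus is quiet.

1. P1: store L1 := 27  bus=[BusRdX]  L1: P0=I P1=M  mem[L1]=0
2. P1: load  L4  bus=[BusRd]  L4: P0=I P1=S  mem[L4]=60
3. P1: load  L2  bus=[BusRd]  L2: P0=I P1=S  mem[L2]=50
4. P1: load  L1  bus=[-]  L1: P0=I P1=M  mem[L1]=0
5. P0: load  L2  bus=[BusRd]  L2: P0=S P1=S  mem[L2]=50
6. P0: load  L1  bus=[BusRd,Flush]  L1: P0=S P1=S  mem[L1]=27

bus = BusRdX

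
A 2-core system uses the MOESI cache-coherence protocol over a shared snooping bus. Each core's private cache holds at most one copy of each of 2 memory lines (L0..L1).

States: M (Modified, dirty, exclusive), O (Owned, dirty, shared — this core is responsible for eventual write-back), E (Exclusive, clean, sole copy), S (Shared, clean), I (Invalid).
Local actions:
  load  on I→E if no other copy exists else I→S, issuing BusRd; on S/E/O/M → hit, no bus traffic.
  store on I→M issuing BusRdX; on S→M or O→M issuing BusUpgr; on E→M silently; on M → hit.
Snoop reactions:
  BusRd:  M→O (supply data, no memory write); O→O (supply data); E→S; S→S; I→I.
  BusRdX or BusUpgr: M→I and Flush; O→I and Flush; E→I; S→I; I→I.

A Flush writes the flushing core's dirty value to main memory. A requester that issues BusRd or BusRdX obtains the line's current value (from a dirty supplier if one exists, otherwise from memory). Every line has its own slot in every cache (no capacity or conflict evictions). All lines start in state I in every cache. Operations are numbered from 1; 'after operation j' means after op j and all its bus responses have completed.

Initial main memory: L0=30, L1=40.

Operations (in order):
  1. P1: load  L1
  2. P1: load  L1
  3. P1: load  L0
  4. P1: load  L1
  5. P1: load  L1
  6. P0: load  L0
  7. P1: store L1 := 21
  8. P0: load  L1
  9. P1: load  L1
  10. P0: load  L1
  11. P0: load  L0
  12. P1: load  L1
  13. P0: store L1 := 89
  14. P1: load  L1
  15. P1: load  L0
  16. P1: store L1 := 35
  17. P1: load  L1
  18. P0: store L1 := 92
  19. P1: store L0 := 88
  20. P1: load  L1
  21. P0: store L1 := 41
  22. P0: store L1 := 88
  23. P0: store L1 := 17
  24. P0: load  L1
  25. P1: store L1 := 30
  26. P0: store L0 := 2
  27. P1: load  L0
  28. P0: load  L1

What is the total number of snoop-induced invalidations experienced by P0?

invalidations = 3

[1] P1: load  L1 | P0:I, P1:E(40) | bus: BusRd
[2] P1: load  L1 | P0:I, P1:E(40) | bus: none
[3] P1: load  L0 | P0:I, P1:E(30) | bus: BusRd
[4] P1: load  L1 | P0:I, P1:E(40) | bus: none
[5] P1: load  L1 | P0:I, P1:E(40) | bus: none
[6] P0: load  L0 | P0:S(30), P1:S(30) | bus: BusRd
[7] P1: store L1 := 21 | P0:I, P1:M(21) | bus: none
[8] P0: load  L1 | P0:S(21), P1:O(21) | bus: BusRd
[9] P1: load  L1 | P0:S(21), P1:O(21) | bus: none
[10] P0: load  L1 | P0:S(21), P1:O(21) | bus: none
[11] P0: load  L0 | P0:S(30), P1:S(30) | bus: none
[12] P1: load  L1 | P0:S(21), P1:O(21) | bus: none
[13] P0: store L1 := 89 | P0:M(89), P1:I | bus: BusUpgr,Flush
[14] P1: load  L1 | P0:O(89), P1:S(89) | bus: BusRd
[15] P1: load  L0 | P0:S(30), P1:S(30) | bus: none
[16] P1: store L1 := 35 | P0:I, P1:M(35) | bus: BusUpgr,Flush
[17] P1: load  L1 | P0:I, P1:M(35) | bus: none
[18] P0: store L1 := 92 | P0:M(92), P1:I | bus: BusRdX,Flush
[19] P1: store L0 := 88 | P0:I, P1:M(88) | bus: BusUpgr
[20] P1: load  L1 | P0:O(92), P1:S(92) | bus: BusRd
[21] P0: store L1 := 41 | P0:M(41), P1:I | bus: BusUpgr
[22] P0: store L1 := 88 | P0:M(88), P1:I | bus: none
[23] P0: store L1 := 17 | P0:M(17), P1:I | bus: none
[24] P0: load  L1 | P0:M(17), P1:I | bus: none
[25] P1: store L1 := 30 | P0:I, P1:M(30) | bus: BusRdX,Flush
[26] P0: store L0 := 2 | P0:M(2), P1:I | bus: BusRdX,Flush
[27] P1: load  L0 | P0:O(2), P1:S(2) | bus: BusRd
[28] P0: load  L1 | P0:S(30), P1:O(30) | bus: BusRd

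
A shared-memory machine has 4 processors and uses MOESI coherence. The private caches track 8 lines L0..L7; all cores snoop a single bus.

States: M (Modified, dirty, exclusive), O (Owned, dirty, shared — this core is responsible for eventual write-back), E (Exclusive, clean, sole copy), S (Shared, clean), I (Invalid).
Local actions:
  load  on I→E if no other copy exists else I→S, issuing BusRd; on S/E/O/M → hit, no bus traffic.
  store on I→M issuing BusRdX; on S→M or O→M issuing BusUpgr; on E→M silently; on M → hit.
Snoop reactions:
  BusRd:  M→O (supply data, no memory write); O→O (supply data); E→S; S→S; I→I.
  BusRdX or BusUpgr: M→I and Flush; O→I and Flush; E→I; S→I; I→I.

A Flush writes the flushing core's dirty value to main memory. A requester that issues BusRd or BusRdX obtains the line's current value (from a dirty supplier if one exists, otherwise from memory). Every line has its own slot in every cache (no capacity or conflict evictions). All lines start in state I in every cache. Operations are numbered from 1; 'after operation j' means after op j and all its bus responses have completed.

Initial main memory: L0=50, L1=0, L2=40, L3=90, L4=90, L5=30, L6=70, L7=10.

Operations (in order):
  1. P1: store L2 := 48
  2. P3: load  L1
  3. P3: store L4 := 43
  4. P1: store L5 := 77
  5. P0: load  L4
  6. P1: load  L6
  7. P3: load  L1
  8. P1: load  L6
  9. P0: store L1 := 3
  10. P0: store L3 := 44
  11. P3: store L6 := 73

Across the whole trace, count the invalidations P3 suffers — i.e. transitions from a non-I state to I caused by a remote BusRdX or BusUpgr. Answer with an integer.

  op1 P1: store L2 := 48 → I/M/I/I on L2; bus BusRdX; mem=40
  op2 P3: load  L1 → I/I/I/E on L1; bus BusRd; mem=0
  op3 P3: store L4 := 43 → I/I/I/M on L4; bus BusRdX; mem=90
  op4 P1: store L5 := 77 → I/M/I/I on L5; bus BusRdX; mem=30
  op5 P0: load  L4 → S/I/I/O on L4; bus BusRd; mem=90
  op6 P1: load  L6 → I/E/I/I on L6; bus BusRd; mem=70
  op7 P3: load  L1 → I/I/I/E on L1; bus (none); mem=0
  op8 P1: load  L6 → I/E/I/I on L6; bus (none); mem=70
  op9 P0: store L1 := 3 → M/I/I/I on L1; bus BusRdX; mem=0
  op10 P0: store L3 := 44 → M/I/I/I on L3; bus BusRdX; mem=90
  op11 P3: store L6 := 73 → I/I/I/M on L6; bus BusRdX; mem=70

invalidations = 1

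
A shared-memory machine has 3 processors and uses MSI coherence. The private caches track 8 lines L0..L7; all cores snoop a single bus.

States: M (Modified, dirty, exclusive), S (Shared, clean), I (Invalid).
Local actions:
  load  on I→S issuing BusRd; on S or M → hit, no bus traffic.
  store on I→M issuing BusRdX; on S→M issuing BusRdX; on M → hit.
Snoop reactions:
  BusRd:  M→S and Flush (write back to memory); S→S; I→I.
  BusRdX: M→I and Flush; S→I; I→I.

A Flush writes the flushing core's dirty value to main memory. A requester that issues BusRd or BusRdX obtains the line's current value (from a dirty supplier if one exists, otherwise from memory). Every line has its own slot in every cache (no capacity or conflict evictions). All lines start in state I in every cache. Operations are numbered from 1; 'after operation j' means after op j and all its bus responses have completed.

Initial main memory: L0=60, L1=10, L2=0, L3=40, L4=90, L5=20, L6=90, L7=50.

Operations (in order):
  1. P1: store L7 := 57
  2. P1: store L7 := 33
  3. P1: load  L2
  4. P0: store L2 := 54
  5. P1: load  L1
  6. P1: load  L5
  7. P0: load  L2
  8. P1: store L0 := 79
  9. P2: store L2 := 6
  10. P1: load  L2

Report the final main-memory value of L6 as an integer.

  op1 P1: store L7 := 57 → I/M/I on L7; bus BusRdX; mem=50
  op2 P1: store L7 := 33 → I/M/I on L7; bus (none); mem=50
  op3 P1: load  L2 → I/S/I on L2; bus BusRd; mem=0
  op4 P0: store L2 := 54 → M/I/I on L2; bus BusRdX; mem=0
  op5 P1: load  L1 → I/S/I on L1; bus BusRd; mem=10
  op6 P1: load  L5 → I/S/I on L5; bus BusRd; mem=20
  op7 P0: load  L2 → M/I/I on L2; bus (none); mem=0
  op8 P1: store L0 := 79 → I/M/I on L0; bus BusRdX; mem=60
  op9 P2: store L2 := 6 → I/I/M on L2; bus BusRdX Flush; mem=54
  op10 P1: load  L2 → I/S/S on L2; bus BusRd Flush; mem=6

memory[L6] = 90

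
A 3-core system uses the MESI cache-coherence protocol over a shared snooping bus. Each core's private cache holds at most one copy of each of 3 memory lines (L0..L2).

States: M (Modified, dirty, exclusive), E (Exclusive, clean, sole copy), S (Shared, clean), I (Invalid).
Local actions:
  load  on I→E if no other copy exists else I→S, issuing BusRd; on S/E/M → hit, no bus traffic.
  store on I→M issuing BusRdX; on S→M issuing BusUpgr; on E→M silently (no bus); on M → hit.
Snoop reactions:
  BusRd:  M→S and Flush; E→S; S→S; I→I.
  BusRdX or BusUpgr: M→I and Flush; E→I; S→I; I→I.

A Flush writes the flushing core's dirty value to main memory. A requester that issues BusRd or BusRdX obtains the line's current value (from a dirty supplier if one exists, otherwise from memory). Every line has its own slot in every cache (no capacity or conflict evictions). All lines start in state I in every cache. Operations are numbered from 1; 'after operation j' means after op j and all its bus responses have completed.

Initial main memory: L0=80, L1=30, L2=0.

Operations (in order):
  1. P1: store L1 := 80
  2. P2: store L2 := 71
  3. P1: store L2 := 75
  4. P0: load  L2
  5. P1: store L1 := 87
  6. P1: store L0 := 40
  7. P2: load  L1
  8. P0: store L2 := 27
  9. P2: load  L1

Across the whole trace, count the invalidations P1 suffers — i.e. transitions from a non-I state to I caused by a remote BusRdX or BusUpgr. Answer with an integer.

[1] P1: store L1 := 80 | P0:I, P1:M(80), P2:I | bus: BusRdX
[2] P2: store L2 := 71 | P0:I, P1:I, P2:M(71) | bus: BusRdX
[3] P1: store L2 := 75 | P0:I, P1:M(75), P2:I | bus: BusRdX,Flush
[4] P0: load  L2 | P0:S(75), P1:S(75), P2:I | bus: BusRd,Flush
[5] P1: store L1 := 87 | P0:I, P1:M(87), P2:I | bus: none
[6] P1: store L0 := 40 | P0:I, P1:M(40), P2:I | bus: BusRdX
[7] P2: load  L1 | P0:I, P1:S(87), P2:S(87) | bus: BusRd,Flush
[8] P0: store L2 := 27 | P0:M(27), P1:I, P2:I | bus: BusUpgr
[9] P2: load  L1 | P0:I, P1:S(87), P2:S(87) | bus: none

invalidations = 1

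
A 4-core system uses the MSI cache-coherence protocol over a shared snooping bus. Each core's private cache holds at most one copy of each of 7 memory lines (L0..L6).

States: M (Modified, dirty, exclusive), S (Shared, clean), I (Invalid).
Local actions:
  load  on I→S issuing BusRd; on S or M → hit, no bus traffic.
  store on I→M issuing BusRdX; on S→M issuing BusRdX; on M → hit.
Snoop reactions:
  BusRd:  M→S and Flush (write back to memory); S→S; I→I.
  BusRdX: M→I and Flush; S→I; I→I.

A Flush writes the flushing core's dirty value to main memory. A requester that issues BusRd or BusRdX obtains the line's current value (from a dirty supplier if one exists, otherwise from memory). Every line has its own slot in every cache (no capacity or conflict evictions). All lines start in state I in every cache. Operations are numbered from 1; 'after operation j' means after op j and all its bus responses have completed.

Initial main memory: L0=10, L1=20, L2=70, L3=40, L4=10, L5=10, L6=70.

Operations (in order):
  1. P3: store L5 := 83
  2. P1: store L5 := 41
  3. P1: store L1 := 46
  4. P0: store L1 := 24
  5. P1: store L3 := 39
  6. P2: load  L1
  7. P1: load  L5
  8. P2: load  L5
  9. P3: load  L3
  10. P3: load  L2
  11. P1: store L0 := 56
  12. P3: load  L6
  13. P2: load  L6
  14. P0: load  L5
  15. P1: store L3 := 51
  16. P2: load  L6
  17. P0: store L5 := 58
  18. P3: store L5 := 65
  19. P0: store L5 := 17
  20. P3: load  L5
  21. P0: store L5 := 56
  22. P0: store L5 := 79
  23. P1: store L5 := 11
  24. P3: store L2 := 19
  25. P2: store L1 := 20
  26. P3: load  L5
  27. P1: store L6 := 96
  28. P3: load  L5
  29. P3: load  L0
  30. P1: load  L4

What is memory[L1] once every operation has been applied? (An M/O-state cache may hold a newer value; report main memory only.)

memory[L1] = 24

step 1: P3: store L5 := 83  ⟶  IIIM  (L5)  txn=BusRdX  M[L5]=10
step 2: P1: store L5 := 41  ⟶  IMII  (L5)  txn=BusRdX+Flush  M[L5]=83
step 3: P1: store L1 := 46  ⟶  IMII  (L1)  txn=BusRdX  M[L1]=20
step 4: P0: store L1 := 24  ⟶  MIII  (L1)  txn=BusRdX+Flush  M[L1]=46
step 5: P1: store L3 := 39  ⟶  IMII  (L3)  txn=BusRdX  M[L3]=40
step 6: P2: load  L1  ⟶  SISI  (L1)  txn=BusRd+Flush  M[L1]=24
step 7: P1: load  L5  ⟶  IMII  (L5)  txn=∅  M[L5]=83
step 8: P2: load  L5  ⟶  ISSI  (L5)  txn=BusRd+Flush  M[L5]=41
step 9: P3: load  L3  ⟶  ISIS  (L3)  txn=BusRd+Flush  M[L3]=39
step 10: P3: load  L2  ⟶  IIIS  (L2)  txn=BusRd  M[L2]=70
step 11: P1: store L0 := 56  ⟶  IMII  (L0)  txn=BusRdX  M[L0]=10
step 12: P3: load  L6  ⟶  IIIS  (L6)  txn=BusRd  M[L6]=70
step 13: P2: load  L6  ⟶  IISS  (L6)  txn=BusRd  M[L6]=70
step 14: P0: load  L5  ⟶  SSSI  (L5)  txn=BusRd  M[L5]=41
step 15: P1: store L3 := 51  ⟶  IMII  (L3)  txn=BusRdX  M[L3]=39
step 16: P2: load  L6  ⟶  IISS  (L6)  txn=∅  M[L6]=70
step 17: P0: store L5 := 58  ⟶  MIII  (L5)  txn=BusRdX  M[L5]=41
step 18: P3: store L5 := 65  ⟶  IIIM  (L5)  txn=BusRdX+Flush  M[L5]=58
step 19: P0: store L5 := 17  ⟶  MIII  (L5)  txn=BusRdX+Flush  M[L5]=65
step 20: P3: load  L5  ⟶  SIIS  (L5)  txn=BusRd+Flush  M[L5]=17
step 21: P0: store L5 := 56  ⟶  MIII  (L5)  txn=BusRdX  M[L5]=17
step 22: P0: store L5 := 79  ⟶  MIII  (L5)  txn=∅  M[L5]=17
step 23: P1: store L5 := 11  ⟶  IMII  (L5)  txn=BusRdX+Flush  M[L5]=79
step 24: P3: store L2 := 19  ⟶  IIIM  (L2)  txn=BusRdX  M[L2]=70
step 25: P2: store L1 := 20  ⟶  IIMI  (L1)  txn=BusRdX  M[L1]=24
step 26: P3: load  L5  ⟶  ISIS  (L5)  txn=BusRd+Flush  M[L5]=11
step 27: P1: store L6 := 96  ⟶  IMII  (L6)  txn=BusRdX  M[L6]=70
step 28: P3: load  L5  ⟶  ISIS  (L5)  txn=∅  M[L5]=11
step 29: P3: load  L0  ⟶  ISIS  (L0)  txn=BusRd+Flush  M[L0]=56
step 30: P1: load  L4  ⟶  ISII  (L4)  txn=BusRd  M[L4]=10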